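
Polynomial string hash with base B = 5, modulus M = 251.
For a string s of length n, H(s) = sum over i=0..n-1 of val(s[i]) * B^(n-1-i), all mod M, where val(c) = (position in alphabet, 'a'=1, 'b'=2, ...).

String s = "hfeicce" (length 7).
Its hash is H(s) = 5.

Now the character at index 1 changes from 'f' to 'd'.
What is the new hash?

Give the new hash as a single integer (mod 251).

Answer: 30

Derivation:
val('f') = 6, val('d') = 4
Position k = 1, exponent = n-1-k = 5
B^5 mod M = 5^5 mod 251 = 113
Delta = (4 - 6) * 113 mod 251 = 25
New hash = (5 + 25) mod 251 = 30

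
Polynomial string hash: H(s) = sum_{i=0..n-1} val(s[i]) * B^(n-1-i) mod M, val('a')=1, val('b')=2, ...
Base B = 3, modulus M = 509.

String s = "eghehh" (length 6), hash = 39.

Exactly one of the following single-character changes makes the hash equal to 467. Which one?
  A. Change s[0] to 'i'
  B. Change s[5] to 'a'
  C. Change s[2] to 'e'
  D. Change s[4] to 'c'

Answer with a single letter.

Answer: C

Derivation:
Option A: s[0]='e'->'i', delta=(9-5)*3^5 mod 509 = 463, hash=39+463 mod 509 = 502
Option B: s[5]='h'->'a', delta=(1-8)*3^0 mod 509 = 502, hash=39+502 mod 509 = 32
Option C: s[2]='h'->'e', delta=(5-8)*3^3 mod 509 = 428, hash=39+428 mod 509 = 467 <-- target
Option D: s[4]='h'->'c', delta=(3-8)*3^1 mod 509 = 494, hash=39+494 mod 509 = 24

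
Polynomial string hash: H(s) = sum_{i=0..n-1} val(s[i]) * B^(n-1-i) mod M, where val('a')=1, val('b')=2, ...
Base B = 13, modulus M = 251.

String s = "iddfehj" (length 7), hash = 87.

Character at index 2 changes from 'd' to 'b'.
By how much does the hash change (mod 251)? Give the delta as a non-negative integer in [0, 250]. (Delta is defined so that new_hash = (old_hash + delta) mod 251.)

Answer: 106

Derivation:
Delta formula: (val(new) - val(old)) * B^(n-1-k) mod M
  val('b') - val('d') = 2 - 4 = -2
  B^(n-1-k) = 13^4 mod 251 = 198
  Delta = -2 * 198 mod 251 = 106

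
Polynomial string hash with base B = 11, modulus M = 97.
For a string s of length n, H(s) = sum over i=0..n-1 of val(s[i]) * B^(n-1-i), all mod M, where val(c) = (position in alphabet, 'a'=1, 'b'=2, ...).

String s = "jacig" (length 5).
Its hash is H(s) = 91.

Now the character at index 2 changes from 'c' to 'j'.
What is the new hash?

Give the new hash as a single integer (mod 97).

Answer: 65

Derivation:
val('c') = 3, val('j') = 10
Position k = 2, exponent = n-1-k = 2
B^2 mod M = 11^2 mod 97 = 24
Delta = (10 - 3) * 24 mod 97 = 71
New hash = (91 + 71) mod 97 = 65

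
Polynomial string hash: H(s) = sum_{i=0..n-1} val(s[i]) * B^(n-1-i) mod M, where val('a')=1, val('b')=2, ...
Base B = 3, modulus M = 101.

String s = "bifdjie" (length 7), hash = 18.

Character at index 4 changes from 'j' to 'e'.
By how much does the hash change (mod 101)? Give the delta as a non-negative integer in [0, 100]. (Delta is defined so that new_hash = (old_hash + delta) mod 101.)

Answer: 56

Derivation:
Delta formula: (val(new) - val(old)) * B^(n-1-k) mod M
  val('e') - val('j') = 5 - 10 = -5
  B^(n-1-k) = 3^2 mod 101 = 9
  Delta = -5 * 9 mod 101 = 56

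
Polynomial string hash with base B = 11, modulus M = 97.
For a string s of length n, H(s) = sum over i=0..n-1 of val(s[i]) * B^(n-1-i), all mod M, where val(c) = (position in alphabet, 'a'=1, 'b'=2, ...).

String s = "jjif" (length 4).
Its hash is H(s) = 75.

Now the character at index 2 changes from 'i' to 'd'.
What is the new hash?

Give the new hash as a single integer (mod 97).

val('i') = 9, val('d') = 4
Position k = 2, exponent = n-1-k = 1
B^1 mod M = 11^1 mod 97 = 11
Delta = (4 - 9) * 11 mod 97 = 42
New hash = (75 + 42) mod 97 = 20

Answer: 20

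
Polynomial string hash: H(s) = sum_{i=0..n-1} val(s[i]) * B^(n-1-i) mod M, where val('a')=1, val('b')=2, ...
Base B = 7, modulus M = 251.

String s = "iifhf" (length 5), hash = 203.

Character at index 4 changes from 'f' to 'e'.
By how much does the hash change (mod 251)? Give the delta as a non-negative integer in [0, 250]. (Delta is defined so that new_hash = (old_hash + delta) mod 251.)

Delta formula: (val(new) - val(old)) * B^(n-1-k) mod M
  val('e') - val('f') = 5 - 6 = -1
  B^(n-1-k) = 7^0 mod 251 = 1
  Delta = -1 * 1 mod 251 = 250

Answer: 250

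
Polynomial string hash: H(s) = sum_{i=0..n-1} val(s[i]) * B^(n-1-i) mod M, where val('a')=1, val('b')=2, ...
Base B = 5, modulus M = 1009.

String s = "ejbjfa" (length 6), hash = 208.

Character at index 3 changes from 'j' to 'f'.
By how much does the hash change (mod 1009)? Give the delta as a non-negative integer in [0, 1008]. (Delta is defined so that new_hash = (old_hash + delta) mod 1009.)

Answer: 909

Derivation:
Delta formula: (val(new) - val(old)) * B^(n-1-k) mod M
  val('f') - val('j') = 6 - 10 = -4
  B^(n-1-k) = 5^2 mod 1009 = 25
  Delta = -4 * 25 mod 1009 = 909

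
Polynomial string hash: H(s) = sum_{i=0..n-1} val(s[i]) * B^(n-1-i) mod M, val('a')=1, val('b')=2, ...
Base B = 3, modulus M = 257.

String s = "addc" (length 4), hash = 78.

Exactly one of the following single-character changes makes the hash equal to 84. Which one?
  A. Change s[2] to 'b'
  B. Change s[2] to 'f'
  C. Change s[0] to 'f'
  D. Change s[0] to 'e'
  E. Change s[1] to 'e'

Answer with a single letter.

Option A: s[2]='d'->'b', delta=(2-4)*3^1 mod 257 = 251, hash=78+251 mod 257 = 72
Option B: s[2]='d'->'f', delta=(6-4)*3^1 mod 257 = 6, hash=78+6 mod 257 = 84 <-- target
Option C: s[0]='a'->'f', delta=(6-1)*3^3 mod 257 = 135, hash=78+135 mod 257 = 213
Option D: s[0]='a'->'e', delta=(5-1)*3^3 mod 257 = 108, hash=78+108 mod 257 = 186
Option E: s[1]='d'->'e', delta=(5-4)*3^2 mod 257 = 9, hash=78+9 mod 257 = 87

Answer: B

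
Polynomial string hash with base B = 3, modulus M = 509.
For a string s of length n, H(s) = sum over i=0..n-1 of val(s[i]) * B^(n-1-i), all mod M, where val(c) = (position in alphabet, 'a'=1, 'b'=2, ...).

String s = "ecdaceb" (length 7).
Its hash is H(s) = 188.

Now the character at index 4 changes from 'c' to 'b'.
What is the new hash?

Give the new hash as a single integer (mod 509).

Answer: 179

Derivation:
val('c') = 3, val('b') = 2
Position k = 4, exponent = n-1-k = 2
B^2 mod M = 3^2 mod 509 = 9
Delta = (2 - 3) * 9 mod 509 = 500
New hash = (188 + 500) mod 509 = 179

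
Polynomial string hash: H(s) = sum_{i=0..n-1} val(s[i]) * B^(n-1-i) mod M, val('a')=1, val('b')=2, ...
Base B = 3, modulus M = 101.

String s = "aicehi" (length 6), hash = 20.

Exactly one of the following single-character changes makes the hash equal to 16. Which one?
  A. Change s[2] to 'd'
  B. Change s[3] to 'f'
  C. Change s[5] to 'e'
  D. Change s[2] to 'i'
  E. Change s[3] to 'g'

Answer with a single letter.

Answer: C

Derivation:
Option A: s[2]='c'->'d', delta=(4-3)*3^3 mod 101 = 27, hash=20+27 mod 101 = 47
Option B: s[3]='e'->'f', delta=(6-5)*3^2 mod 101 = 9, hash=20+9 mod 101 = 29
Option C: s[5]='i'->'e', delta=(5-9)*3^0 mod 101 = 97, hash=20+97 mod 101 = 16 <-- target
Option D: s[2]='c'->'i', delta=(9-3)*3^3 mod 101 = 61, hash=20+61 mod 101 = 81
Option E: s[3]='e'->'g', delta=(7-5)*3^2 mod 101 = 18, hash=20+18 mod 101 = 38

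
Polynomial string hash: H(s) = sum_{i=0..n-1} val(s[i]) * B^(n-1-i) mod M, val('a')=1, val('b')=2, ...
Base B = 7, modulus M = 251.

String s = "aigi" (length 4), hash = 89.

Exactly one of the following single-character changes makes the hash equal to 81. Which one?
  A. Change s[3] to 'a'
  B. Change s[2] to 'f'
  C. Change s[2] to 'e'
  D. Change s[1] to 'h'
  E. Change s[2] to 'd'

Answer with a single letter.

Option A: s[3]='i'->'a', delta=(1-9)*7^0 mod 251 = 243, hash=89+243 mod 251 = 81 <-- target
Option B: s[2]='g'->'f', delta=(6-7)*7^1 mod 251 = 244, hash=89+244 mod 251 = 82
Option C: s[2]='g'->'e', delta=(5-7)*7^1 mod 251 = 237, hash=89+237 mod 251 = 75
Option D: s[1]='i'->'h', delta=(8-9)*7^2 mod 251 = 202, hash=89+202 mod 251 = 40
Option E: s[2]='g'->'d', delta=(4-7)*7^1 mod 251 = 230, hash=89+230 mod 251 = 68

Answer: A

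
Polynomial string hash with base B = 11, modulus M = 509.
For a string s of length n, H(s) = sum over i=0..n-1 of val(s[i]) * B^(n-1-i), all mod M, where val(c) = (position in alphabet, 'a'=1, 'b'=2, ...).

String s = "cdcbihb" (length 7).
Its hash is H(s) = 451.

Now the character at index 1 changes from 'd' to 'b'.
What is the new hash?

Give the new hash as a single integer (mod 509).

Answer: 37

Derivation:
val('d') = 4, val('b') = 2
Position k = 1, exponent = n-1-k = 5
B^5 mod M = 11^5 mod 509 = 207
Delta = (2 - 4) * 207 mod 509 = 95
New hash = (451 + 95) mod 509 = 37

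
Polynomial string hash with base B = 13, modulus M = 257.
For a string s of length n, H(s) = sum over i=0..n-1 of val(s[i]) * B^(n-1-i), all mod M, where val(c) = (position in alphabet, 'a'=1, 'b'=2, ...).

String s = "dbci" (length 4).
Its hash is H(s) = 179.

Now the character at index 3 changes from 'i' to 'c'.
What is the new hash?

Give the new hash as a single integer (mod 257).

val('i') = 9, val('c') = 3
Position k = 3, exponent = n-1-k = 0
B^0 mod M = 13^0 mod 257 = 1
Delta = (3 - 9) * 1 mod 257 = 251
New hash = (179 + 251) mod 257 = 173

Answer: 173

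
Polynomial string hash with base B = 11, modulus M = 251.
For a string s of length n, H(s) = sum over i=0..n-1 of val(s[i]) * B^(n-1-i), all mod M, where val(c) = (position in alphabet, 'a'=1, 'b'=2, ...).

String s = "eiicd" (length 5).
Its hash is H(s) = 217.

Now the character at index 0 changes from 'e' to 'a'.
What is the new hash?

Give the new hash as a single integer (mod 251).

val('e') = 5, val('a') = 1
Position k = 0, exponent = n-1-k = 4
B^4 mod M = 11^4 mod 251 = 83
Delta = (1 - 5) * 83 mod 251 = 170
New hash = (217 + 170) mod 251 = 136

Answer: 136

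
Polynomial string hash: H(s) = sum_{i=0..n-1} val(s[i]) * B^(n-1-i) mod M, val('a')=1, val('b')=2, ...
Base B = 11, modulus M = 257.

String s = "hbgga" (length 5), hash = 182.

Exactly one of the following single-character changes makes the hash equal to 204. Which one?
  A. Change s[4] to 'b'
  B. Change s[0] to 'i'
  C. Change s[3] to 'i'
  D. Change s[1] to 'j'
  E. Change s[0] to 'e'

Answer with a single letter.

Option A: s[4]='a'->'b', delta=(2-1)*11^0 mod 257 = 1, hash=182+1 mod 257 = 183
Option B: s[0]='h'->'i', delta=(9-8)*11^4 mod 257 = 249, hash=182+249 mod 257 = 174
Option C: s[3]='g'->'i', delta=(9-7)*11^1 mod 257 = 22, hash=182+22 mod 257 = 204 <-- target
Option D: s[1]='b'->'j', delta=(10-2)*11^3 mod 257 = 111, hash=182+111 mod 257 = 36
Option E: s[0]='h'->'e', delta=(5-8)*11^4 mod 257 = 24, hash=182+24 mod 257 = 206

Answer: C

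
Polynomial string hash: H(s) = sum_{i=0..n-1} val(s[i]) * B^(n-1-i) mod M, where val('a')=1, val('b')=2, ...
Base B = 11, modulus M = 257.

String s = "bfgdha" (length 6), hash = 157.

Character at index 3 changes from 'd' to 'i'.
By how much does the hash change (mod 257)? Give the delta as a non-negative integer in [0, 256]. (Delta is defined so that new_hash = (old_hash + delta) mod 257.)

Answer: 91

Derivation:
Delta formula: (val(new) - val(old)) * B^(n-1-k) mod M
  val('i') - val('d') = 9 - 4 = 5
  B^(n-1-k) = 11^2 mod 257 = 121
  Delta = 5 * 121 mod 257 = 91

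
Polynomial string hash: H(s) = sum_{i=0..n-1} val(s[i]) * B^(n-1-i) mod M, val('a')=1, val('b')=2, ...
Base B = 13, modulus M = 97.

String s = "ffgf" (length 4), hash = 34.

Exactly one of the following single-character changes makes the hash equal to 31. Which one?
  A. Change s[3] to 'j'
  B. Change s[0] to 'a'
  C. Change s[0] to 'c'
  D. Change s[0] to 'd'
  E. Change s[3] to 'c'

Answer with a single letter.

Answer: E

Derivation:
Option A: s[3]='f'->'j', delta=(10-6)*13^0 mod 97 = 4, hash=34+4 mod 97 = 38
Option B: s[0]='f'->'a', delta=(1-6)*13^3 mod 97 = 73, hash=34+73 mod 97 = 10
Option C: s[0]='f'->'c', delta=(3-6)*13^3 mod 97 = 5, hash=34+5 mod 97 = 39
Option D: s[0]='f'->'d', delta=(4-6)*13^3 mod 97 = 68, hash=34+68 mod 97 = 5
Option E: s[3]='f'->'c', delta=(3-6)*13^0 mod 97 = 94, hash=34+94 mod 97 = 31 <-- target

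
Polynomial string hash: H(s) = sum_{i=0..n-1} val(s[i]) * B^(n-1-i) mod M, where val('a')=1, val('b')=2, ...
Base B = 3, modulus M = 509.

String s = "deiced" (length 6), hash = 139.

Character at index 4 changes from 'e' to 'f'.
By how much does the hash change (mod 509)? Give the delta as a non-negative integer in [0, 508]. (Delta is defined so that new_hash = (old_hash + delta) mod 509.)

Answer: 3

Derivation:
Delta formula: (val(new) - val(old)) * B^(n-1-k) mod M
  val('f') - val('e') = 6 - 5 = 1
  B^(n-1-k) = 3^1 mod 509 = 3
  Delta = 1 * 3 mod 509 = 3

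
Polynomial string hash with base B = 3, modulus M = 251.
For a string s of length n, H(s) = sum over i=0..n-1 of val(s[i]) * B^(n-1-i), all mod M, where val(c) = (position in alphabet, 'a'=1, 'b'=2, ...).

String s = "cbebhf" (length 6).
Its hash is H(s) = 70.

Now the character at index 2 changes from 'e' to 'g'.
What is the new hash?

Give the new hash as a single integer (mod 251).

val('e') = 5, val('g') = 7
Position k = 2, exponent = n-1-k = 3
B^3 mod M = 3^3 mod 251 = 27
Delta = (7 - 5) * 27 mod 251 = 54
New hash = (70 + 54) mod 251 = 124

Answer: 124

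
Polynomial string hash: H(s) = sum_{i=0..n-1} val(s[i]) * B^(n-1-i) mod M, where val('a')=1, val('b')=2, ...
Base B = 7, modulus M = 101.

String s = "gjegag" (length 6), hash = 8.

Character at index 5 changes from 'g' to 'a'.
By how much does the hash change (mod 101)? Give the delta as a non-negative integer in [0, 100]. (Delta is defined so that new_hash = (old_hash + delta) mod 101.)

Answer: 95

Derivation:
Delta formula: (val(new) - val(old)) * B^(n-1-k) mod M
  val('a') - val('g') = 1 - 7 = -6
  B^(n-1-k) = 7^0 mod 101 = 1
  Delta = -6 * 1 mod 101 = 95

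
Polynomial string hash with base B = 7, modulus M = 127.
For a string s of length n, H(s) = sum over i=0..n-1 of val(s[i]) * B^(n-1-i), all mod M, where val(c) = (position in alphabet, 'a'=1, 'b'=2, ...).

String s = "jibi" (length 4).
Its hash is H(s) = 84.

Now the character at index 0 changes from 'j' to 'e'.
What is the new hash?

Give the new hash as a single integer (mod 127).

val('j') = 10, val('e') = 5
Position k = 0, exponent = n-1-k = 3
B^3 mod M = 7^3 mod 127 = 89
Delta = (5 - 10) * 89 mod 127 = 63
New hash = (84 + 63) mod 127 = 20

Answer: 20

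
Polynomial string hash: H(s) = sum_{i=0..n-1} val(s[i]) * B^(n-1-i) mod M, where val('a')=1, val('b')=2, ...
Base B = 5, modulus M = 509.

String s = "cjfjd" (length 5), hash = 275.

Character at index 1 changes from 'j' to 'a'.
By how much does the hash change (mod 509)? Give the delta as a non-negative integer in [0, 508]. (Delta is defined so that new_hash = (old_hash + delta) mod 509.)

Delta formula: (val(new) - val(old)) * B^(n-1-k) mod M
  val('a') - val('j') = 1 - 10 = -9
  B^(n-1-k) = 5^3 mod 509 = 125
  Delta = -9 * 125 mod 509 = 402

Answer: 402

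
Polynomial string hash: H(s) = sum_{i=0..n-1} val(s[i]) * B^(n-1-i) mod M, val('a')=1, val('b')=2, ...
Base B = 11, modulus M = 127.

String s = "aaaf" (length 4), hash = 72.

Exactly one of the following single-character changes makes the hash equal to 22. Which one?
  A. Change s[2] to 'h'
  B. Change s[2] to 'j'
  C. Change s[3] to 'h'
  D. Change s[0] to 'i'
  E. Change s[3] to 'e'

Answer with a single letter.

Answer: A

Derivation:
Option A: s[2]='a'->'h', delta=(8-1)*11^1 mod 127 = 77, hash=72+77 mod 127 = 22 <-- target
Option B: s[2]='a'->'j', delta=(10-1)*11^1 mod 127 = 99, hash=72+99 mod 127 = 44
Option C: s[3]='f'->'h', delta=(8-6)*11^0 mod 127 = 2, hash=72+2 mod 127 = 74
Option D: s[0]='a'->'i', delta=(9-1)*11^3 mod 127 = 107, hash=72+107 mod 127 = 52
Option E: s[3]='f'->'e', delta=(5-6)*11^0 mod 127 = 126, hash=72+126 mod 127 = 71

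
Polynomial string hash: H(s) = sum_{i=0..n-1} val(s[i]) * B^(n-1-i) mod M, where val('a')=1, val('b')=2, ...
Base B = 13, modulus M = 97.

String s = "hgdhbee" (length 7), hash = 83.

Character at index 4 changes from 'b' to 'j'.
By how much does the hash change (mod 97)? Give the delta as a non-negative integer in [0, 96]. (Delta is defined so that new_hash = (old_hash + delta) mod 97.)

Delta formula: (val(new) - val(old)) * B^(n-1-k) mod M
  val('j') - val('b') = 10 - 2 = 8
  B^(n-1-k) = 13^2 mod 97 = 72
  Delta = 8 * 72 mod 97 = 91

Answer: 91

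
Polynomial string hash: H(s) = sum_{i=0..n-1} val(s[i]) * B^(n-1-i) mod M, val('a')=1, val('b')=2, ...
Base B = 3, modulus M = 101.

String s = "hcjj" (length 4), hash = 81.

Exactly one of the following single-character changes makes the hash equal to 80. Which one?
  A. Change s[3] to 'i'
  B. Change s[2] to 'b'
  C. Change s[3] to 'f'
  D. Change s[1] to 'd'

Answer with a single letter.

Option A: s[3]='j'->'i', delta=(9-10)*3^0 mod 101 = 100, hash=81+100 mod 101 = 80 <-- target
Option B: s[2]='j'->'b', delta=(2-10)*3^1 mod 101 = 77, hash=81+77 mod 101 = 57
Option C: s[3]='j'->'f', delta=(6-10)*3^0 mod 101 = 97, hash=81+97 mod 101 = 77
Option D: s[1]='c'->'d', delta=(4-3)*3^2 mod 101 = 9, hash=81+9 mod 101 = 90

Answer: A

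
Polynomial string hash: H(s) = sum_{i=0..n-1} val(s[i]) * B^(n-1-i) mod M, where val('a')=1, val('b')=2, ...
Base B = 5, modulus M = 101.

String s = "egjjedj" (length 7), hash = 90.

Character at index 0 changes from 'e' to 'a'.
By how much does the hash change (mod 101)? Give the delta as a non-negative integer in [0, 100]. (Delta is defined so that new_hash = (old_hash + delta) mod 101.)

Delta formula: (val(new) - val(old)) * B^(n-1-k) mod M
  val('a') - val('e') = 1 - 5 = -4
  B^(n-1-k) = 5^6 mod 101 = 71
  Delta = -4 * 71 mod 101 = 19

Answer: 19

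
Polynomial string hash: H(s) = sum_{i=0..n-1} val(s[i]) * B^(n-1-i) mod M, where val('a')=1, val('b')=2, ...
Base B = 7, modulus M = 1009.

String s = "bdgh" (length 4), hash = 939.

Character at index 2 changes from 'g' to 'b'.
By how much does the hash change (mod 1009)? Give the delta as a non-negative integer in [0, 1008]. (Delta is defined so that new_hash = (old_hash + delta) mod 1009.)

Answer: 974

Derivation:
Delta formula: (val(new) - val(old)) * B^(n-1-k) mod M
  val('b') - val('g') = 2 - 7 = -5
  B^(n-1-k) = 7^1 mod 1009 = 7
  Delta = -5 * 7 mod 1009 = 974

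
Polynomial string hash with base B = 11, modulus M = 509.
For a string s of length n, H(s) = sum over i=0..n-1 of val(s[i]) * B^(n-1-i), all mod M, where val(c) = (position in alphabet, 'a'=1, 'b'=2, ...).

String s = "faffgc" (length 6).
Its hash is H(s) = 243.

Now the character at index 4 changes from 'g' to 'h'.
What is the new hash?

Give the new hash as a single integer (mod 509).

val('g') = 7, val('h') = 8
Position k = 4, exponent = n-1-k = 1
B^1 mod M = 11^1 mod 509 = 11
Delta = (8 - 7) * 11 mod 509 = 11
New hash = (243 + 11) mod 509 = 254

Answer: 254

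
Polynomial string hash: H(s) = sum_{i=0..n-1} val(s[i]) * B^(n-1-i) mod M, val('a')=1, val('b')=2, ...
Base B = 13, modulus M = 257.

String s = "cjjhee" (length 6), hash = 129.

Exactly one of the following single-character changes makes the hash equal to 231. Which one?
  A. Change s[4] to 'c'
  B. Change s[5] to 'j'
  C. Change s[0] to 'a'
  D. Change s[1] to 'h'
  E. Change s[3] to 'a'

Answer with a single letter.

Option A: s[4]='e'->'c', delta=(3-5)*13^1 mod 257 = 231, hash=129+231 mod 257 = 103
Option B: s[5]='e'->'j', delta=(10-5)*13^0 mod 257 = 5, hash=129+5 mod 257 = 134
Option C: s[0]='c'->'a', delta=(1-3)*13^5 mod 257 = 144, hash=129+144 mod 257 = 16
Option D: s[1]='j'->'h', delta=(8-10)*13^4 mod 257 = 189, hash=129+189 mod 257 = 61
Option E: s[3]='h'->'a', delta=(1-8)*13^2 mod 257 = 102, hash=129+102 mod 257 = 231 <-- target

Answer: E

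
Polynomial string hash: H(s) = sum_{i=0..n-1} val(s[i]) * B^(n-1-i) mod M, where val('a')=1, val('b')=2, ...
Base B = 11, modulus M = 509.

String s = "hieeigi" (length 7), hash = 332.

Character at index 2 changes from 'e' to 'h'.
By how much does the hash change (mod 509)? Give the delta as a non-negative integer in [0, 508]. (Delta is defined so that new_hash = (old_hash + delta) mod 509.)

Delta formula: (val(new) - val(old)) * B^(n-1-k) mod M
  val('h') - val('e') = 8 - 5 = 3
  B^(n-1-k) = 11^4 mod 509 = 389
  Delta = 3 * 389 mod 509 = 149

Answer: 149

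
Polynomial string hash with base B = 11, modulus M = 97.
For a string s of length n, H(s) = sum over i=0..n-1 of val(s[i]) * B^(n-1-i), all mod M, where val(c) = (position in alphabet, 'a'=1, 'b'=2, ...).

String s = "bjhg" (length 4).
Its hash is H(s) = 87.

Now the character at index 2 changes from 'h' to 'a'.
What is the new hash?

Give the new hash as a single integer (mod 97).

Answer: 10

Derivation:
val('h') = 8, val('a') = 1
Position k = 2, exponent = n-1-k = 1
B^1 mod M = 11^1 mod 97 = 11
Delta = (1 - 8) * 11 mod 97 = 20
New hash = (87 + 20) mod 97 = 10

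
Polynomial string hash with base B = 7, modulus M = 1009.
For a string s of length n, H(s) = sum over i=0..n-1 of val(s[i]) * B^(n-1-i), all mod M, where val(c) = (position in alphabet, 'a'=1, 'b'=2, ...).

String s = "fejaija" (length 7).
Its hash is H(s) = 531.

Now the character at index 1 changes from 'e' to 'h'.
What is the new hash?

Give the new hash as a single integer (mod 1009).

Answer: 502

Derivation:
val('e') = 5, val('h') = 8
Position k = 1, exponent = n-1-k = 5
B^5 mod M = 7^5 mod 1009 = 663
Delta = (8 - 5) * 663 mod 1009 = 980
New hash = (531 + 980) mod 1009 = 502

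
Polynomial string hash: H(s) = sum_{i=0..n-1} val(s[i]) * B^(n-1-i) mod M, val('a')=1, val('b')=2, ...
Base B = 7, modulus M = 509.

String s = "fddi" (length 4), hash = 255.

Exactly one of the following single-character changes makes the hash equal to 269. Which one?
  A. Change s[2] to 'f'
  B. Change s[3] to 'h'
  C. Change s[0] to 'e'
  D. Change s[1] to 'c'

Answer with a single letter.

Option A: s[2]='d'->'f', delta=(6-4)*7^1 mod 509 = 14, hash=255+14 mod 509 = 269 <-- target
Option B: s[3]='i'->'h', delta=(8-9)*7^0 mod 509 = 508, hash=255+508 mod 509 = 254
Option C: s[0]='f'->'e', delta=(5-6)*7^3 mod 509 = 166, hash=255+166 mod 509 = 421
Option D: s[1]='d'->'c', delta=(3-4)*7^2 mod 509 = 460, hash=255+460 mod 509 = 206

Answer: A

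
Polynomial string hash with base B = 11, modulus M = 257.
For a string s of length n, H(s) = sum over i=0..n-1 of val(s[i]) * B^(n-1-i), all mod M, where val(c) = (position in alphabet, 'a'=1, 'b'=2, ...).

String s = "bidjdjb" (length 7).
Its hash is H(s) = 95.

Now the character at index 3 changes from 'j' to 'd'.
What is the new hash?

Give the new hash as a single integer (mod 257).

Answer: 76

Derivation:
val('j') = 10, val('d') = 4
Position k = 3, exponent = n-1-k = 3
B^3 mod M = 11^3 mod 257 = 46
Delta = (4 - 10) * 46 mod 257 = 238
New hash = (95 + 238) mod 257 = 76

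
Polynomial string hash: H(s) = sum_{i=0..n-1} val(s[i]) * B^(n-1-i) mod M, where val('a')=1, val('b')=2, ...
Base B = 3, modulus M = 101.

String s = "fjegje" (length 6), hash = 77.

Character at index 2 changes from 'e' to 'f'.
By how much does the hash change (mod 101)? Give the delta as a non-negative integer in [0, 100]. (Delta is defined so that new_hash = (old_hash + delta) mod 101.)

Delta formula: (val(new) - val(old)) * B^(n-1-k) mod M
  val('f') - val('e') = 6 - 5 = 1
  B^(n-1-k) = 3^3 mod 101 = 27
  Delta = 1 * 27 mod 101 = 27

Answer: 27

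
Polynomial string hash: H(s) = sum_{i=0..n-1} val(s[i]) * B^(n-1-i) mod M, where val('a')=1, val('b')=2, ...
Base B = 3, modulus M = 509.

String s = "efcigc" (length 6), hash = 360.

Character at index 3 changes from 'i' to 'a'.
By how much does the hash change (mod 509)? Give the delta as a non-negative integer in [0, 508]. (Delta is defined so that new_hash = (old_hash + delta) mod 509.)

Delta formula: (val(new) - val(old)) * B^(n-1-k) mod M
  val('a') - val('i') = 1 - 9 = -8
  B^(n-1-k) = 3^2 mod 509 = 9
  Delta = -8 * 9 mod 509 = 437

Answer: 437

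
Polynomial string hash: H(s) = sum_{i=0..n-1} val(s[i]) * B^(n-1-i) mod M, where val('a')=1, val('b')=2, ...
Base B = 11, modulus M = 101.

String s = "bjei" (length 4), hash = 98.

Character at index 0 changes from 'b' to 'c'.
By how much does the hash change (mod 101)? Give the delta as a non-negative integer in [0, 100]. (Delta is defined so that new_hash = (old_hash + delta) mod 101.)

Answer: 18

Derivation:
Delta formula: (val(new) - val(old)) * B^(n-1-k) mod M
  val('c') - val('b') = 3 - 2 = 1
  B^(n-1-k) = 11^3 mod 101 = 18
  Delta = 1 * 18 mod 101 = 18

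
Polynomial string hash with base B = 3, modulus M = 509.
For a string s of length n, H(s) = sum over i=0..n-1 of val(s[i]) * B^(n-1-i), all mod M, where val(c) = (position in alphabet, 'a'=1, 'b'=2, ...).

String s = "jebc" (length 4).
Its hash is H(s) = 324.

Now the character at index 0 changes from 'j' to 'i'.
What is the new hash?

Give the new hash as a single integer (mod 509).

val('j') = 10, val('i') = 9
Position k = 0, exponent = n-1-k = 3
B^3 mod M = 3^3 mod 509 = 27
Delta = (9 - 10) * 27 mod 509 = 482
New hash = (324 + 482) mod 509 = 297

Answer: 297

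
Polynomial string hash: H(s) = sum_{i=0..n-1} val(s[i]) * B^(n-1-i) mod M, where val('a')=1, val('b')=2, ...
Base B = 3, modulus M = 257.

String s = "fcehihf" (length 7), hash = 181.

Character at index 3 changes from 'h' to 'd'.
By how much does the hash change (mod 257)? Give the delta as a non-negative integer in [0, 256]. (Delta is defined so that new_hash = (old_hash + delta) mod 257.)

Delta formula: (val(new) - val(old)) * B^(n-1-k) mod M
  val('d') - val('h') = 4 - 8 = -4
  B^(n-1-k) = 3^3 mod 257 = 27
  Delta = -4 * 27 mod 257 = 149

Answer: 149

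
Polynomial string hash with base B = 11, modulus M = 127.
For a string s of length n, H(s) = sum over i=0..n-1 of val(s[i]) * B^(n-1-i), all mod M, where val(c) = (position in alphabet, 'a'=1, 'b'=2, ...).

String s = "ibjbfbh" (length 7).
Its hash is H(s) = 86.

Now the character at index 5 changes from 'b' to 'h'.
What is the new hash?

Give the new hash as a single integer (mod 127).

val('b') = 2, val('h') = 8
Position k = 5, exponent = n-1-k = 1
B^1 mod M = 11^1 mod 127 = 11
Delta = (8 - 2) * 11 mod 127 = 66
New hash = (86 + 66) mod 127 = 25

Answer: 25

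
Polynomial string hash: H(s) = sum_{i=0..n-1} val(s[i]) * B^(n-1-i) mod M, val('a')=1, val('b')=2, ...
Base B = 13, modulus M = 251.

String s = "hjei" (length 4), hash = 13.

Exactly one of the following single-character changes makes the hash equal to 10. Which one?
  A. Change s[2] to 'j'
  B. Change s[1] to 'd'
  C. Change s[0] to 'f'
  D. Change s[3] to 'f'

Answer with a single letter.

Option A: s[2]='e'->'j', delta=(10-5)*13^1 mod 251 = 65, hash=13+65 mod 251 = 78
Option B: s[1]='j'->'d', delta=(4-10)*13^2 mod 251 = 241, hash=13+241 mod 251 = 3
Option C: s[0]='h'->'f', delta=(6-8)*13^3 mod 251 = 124, hash=13+124 mod 251 = 137
Option D: s[3]='i'->'f', delta=(6-9)*13^0 mod 251 = 248, hash=13+248 mod 251 = 10 <-- target

Answer: D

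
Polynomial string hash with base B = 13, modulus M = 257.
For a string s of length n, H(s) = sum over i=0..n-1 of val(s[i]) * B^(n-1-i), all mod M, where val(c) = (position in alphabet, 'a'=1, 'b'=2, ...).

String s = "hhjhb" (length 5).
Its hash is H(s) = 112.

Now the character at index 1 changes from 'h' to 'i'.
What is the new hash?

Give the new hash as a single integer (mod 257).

Answer: 253

Derivation:
val('h') = 8, val('i') = 9
Position k = 1, exponent = n-1-k = 3
B^3 mod M = 13^3 mod 257 = 141
Delta = (9 - 8) * 141 mod 257 = 141
New hash = (112 + 141) mod 257 = 253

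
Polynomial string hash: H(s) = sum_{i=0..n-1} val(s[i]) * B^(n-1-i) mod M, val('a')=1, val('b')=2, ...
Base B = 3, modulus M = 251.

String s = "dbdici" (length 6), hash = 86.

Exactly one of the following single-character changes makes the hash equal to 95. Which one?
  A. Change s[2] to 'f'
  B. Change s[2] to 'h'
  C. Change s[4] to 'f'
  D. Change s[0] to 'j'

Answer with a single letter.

Answer: C

Derivation:
Option A: s[2]='d'->'f', delta=(6-4)*3^3 mod 251 = 54, hash=86+54 mod 251 = 140
Option B: s[2]='d'->'h', delta=(8-4)*3^3 mod 251 = 108, hash=86+108 mod 251 = 194
Option C: s[4]='c'->'f', delta=(6-3)*3^1 mod 251 = 9, hash=86+9 mod 251 = 95 <-- target
Option D: s[0]='d'->'j', delta=(10-4)*3^5 mod 251 = 203, hash=86+203 mod 251 = 38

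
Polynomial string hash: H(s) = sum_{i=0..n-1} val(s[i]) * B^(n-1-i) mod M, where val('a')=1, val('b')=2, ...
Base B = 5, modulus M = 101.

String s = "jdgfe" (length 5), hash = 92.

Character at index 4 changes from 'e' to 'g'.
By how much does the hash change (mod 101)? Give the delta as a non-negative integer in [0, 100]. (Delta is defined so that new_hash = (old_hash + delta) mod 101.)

Answer: 2

Derivation:
Delta formula: (val(new) - val(old)) * B^(n-1-k) mod M
  val('g') - val('e') = 7 - 5 = 2
  B^(n-1-k) = 5^0 mod 101 = 1
  Delta = 2 * 1 mod 101 = 2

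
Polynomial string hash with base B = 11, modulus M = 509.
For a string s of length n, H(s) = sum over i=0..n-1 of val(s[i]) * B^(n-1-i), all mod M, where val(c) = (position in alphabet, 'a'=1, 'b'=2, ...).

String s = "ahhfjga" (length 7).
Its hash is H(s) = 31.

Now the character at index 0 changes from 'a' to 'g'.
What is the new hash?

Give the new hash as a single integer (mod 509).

val('a') = 1, val('g') = 7
Position k = 0, exponent = n-1-k = 6
B^6 mod M = 11^6 mod 509 = 241
Delta = (7 - 1) * 241 mod 509 = 428
New hash = (31 + 428) mod 509 = 459

Answer: 459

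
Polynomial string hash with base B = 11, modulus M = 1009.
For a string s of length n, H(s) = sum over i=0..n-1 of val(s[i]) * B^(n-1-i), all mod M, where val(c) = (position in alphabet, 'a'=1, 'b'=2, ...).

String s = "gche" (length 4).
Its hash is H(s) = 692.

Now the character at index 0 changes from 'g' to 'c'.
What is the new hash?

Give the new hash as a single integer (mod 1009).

Answer: 413

Derivation:
val('g') = 7, val('c') = 3
Position k = 0, exponent = n-1-k = 3
B^3 mod M = 11^3 mod 1009 = 322
Delta = (3 - 7) * 322 mod 1009 = 730
New hash = (692 + 730) mod 1009 = 413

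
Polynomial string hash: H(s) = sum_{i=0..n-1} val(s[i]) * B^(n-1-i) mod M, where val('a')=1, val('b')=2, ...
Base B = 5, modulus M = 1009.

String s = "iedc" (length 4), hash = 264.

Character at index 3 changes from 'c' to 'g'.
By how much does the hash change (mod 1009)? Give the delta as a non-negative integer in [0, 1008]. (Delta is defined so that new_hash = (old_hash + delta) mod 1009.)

Delta formula: (val(new) - val(old)) * B^(n-1-k) mod M
  val('g') - val('c') = 7 - 3 = 4
  B^(n-1-k) = 5^0 mod 1009 = 1
  Delta = 4 * 1 mod 1009 = 4

Answer: 4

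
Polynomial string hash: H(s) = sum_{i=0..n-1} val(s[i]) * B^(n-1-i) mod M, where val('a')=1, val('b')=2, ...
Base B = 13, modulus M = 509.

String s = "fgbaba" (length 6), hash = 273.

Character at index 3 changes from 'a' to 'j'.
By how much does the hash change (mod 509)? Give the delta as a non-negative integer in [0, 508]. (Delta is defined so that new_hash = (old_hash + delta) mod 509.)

Delta formula: (val(new) - val(old)) * B^(n-1-k) mod M
  val('j') - val('a') = 10 - 1 = 9
  B^(n-1-k) = 13^2 mod 509 = 169
  Delta = 9 * 169 mod 509 = 503

Answer: 503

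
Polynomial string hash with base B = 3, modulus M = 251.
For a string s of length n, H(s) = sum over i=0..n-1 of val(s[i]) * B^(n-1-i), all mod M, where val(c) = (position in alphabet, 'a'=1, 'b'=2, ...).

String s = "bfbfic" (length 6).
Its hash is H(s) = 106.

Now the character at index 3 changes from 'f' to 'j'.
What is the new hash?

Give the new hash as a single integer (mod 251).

val('f') = 6, val('j') = 10
Position k = 3, exponent = n-1-k = 2
B^2 mod M = 3^2 mod 251 = 9
Delta = (10 - 6) * 9 mod 251 = 36
New hash = (106 + 36) mod 251 = 142

Answer: 142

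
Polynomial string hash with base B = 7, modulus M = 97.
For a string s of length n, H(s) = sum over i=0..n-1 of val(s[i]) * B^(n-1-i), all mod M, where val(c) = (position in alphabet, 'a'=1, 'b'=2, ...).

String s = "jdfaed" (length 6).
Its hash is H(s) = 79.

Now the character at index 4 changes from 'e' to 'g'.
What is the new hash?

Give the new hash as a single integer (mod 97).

val('e') = 5, val('g') = 7
Position k = 4, exponent = n-1-k = 1
B^1 mod M = 7^1 mod 97 = 7
Delta = (7 - 5) * 7 mod 97 = 14
New hash = (79 + 14) mod 97 = 93

Answer: 93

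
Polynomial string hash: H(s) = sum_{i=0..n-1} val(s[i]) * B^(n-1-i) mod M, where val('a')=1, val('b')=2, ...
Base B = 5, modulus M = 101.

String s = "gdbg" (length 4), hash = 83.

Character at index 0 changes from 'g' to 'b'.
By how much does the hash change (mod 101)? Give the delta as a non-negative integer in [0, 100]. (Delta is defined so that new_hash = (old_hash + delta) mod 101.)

Answer: 82

Derivation:
Delta formula: (val(new) - val(old)) * B^(n-1-k) mod M
  val('b') - val('g') = 2 - 7 = -5
  B^(n-1-k) = 5^3 mod 101 = 24
  Delta = -5 * 24 mod 101 = 82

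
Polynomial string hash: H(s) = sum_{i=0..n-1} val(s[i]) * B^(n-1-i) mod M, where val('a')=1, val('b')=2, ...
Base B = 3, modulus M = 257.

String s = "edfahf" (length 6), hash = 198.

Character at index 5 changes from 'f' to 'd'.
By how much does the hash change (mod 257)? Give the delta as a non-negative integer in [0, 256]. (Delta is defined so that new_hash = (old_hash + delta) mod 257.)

Answer: 255

Derivation:
Delta formula: (val(new) - val(old)) * B^(n-1-k) mod M
  val('d') - val('f') = 4 - 6 = -2
  B^(n-1-k) = 3^0 mod 257 = 1
  Delta = -2 * 1 mod 257 = 255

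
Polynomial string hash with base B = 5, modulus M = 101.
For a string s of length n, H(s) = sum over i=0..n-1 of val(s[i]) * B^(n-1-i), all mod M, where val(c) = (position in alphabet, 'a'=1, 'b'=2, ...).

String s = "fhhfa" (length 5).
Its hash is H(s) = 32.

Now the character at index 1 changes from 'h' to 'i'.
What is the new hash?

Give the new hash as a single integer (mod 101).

val('h') = 8, val('i') = 9
Position k = 1, exponent = n-1-k = 3
B^3 mod M = 5^3 mod 101 = 24
Delta = (9 - 8) * 24 mod 101 = 24
New hash = (32 + 24) mod 101 = 56

Answer: 56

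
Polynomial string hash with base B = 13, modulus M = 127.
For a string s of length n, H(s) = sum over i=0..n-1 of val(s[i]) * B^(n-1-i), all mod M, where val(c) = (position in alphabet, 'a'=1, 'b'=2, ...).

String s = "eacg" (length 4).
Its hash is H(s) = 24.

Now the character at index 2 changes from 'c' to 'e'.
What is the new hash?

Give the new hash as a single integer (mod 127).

val('c') = 3, val('e') = 5
Position k = 2, exponent = n-1-k = 1
B^1 mod M = 13^1 mod 127 = 13
Delta = (5 - 3) * 13 mod 127 = 26
New hash = (24 + 26) mod 127 = 50

Answer: 50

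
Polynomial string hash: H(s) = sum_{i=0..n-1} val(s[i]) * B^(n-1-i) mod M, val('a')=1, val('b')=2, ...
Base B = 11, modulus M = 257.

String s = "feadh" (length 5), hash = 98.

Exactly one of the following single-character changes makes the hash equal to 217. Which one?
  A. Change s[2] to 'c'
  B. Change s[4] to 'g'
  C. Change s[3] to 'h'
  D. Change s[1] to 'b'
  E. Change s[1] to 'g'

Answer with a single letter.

Answer: D

Derivation:
Option A: s[2]='a'->'c', delta=(3-1)*11^2 mod 257 = 242, hash=98+242 mod 257 = 83
Option B: s[4]='h'->'g', delta=(7-8)*11^0 mod 257 = 256, hash=98+256 mod 257 = 97
Option C: s[3]='d'->'h', delta=(8-4)*11^1 mod 257 = 44, hash=98+44 mod 257 = 142
Option D: s[1]='e'->'b', delta=(2-5)*11^3 mod 257 = 119, hash=98+119 mod 257 = 217 <-- target
Option E: s[1]='e'->'g', delta=(7-5)*11^3 mod 257 = 92, hash=98+92 mod 257 = 190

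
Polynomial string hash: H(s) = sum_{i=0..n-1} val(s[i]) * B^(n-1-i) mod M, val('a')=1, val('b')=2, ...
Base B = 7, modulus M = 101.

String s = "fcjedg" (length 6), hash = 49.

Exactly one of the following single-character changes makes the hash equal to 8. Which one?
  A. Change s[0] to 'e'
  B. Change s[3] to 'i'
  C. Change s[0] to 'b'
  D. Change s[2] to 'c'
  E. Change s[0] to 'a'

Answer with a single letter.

Answer: A

Derivation:
Option A: s[0]='f'->'e', delta=(5-6)*7^5 mod 101 = 60, hash=49+60 mod 101 = 8 <-- target
Option B: s[3]='e'->'i', delta=(9-5)*7^2 mod 101 = 95, hash=49+95 mod 101 = 43
Option C: s[0]='f'->'b', delta=(2-6)*7^5 mod 101 = 38, hash=49+38 mod 101 = 87
Option D: s[2]='j'->'c', delta=(3-10)*7^3 mod 101 = 23, hash=49+23 mod 101 = 72
Option E: s[0]='f'->'a', delta=(1-6)*7^5 mod 101 = 98, hash=49+98 mod 101 = 46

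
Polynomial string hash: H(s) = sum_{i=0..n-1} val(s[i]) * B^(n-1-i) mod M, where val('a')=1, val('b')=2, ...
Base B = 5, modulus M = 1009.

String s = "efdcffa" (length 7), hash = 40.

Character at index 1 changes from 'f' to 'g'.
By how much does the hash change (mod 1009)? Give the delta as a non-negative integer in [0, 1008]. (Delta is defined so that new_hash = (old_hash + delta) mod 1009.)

Answer: 98

Derivation:
Delta formula: (val(new) - val(old)) * B^(n-1-k) mod M
  val('g') - val('f') = 7 - 6 = 1
  B^(n-1-k) = 5^5 mod 1009 = 98
  Delta = 1 * 98 mod 1009 = 98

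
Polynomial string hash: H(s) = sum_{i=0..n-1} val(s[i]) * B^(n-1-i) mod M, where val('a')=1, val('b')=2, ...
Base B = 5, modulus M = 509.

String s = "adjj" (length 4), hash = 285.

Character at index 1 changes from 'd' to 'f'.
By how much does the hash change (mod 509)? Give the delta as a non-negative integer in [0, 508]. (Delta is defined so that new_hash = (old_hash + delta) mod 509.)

Answer: 50

Derivation:
Delta formula: (val(new) - val(old)) * B^(n-1-k) mod M
  val('f') - val('d') = 6 - 4 = 2
  B^(n-1-k) = 5^2 mod 509 = 25
  Delta = 2 * 25 mod 509 = 50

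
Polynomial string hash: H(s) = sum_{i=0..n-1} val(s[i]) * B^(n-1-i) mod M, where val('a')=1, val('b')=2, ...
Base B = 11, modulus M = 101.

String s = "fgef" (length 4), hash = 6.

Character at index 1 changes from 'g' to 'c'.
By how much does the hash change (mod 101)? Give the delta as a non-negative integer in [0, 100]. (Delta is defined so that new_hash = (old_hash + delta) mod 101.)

Answer: 21

Derivation:
Delta formula: (val(new) - val(old)) * B^(n-1-k) mod M
  val('c') - val('g') = 3 - 7 = -4
  B^(n-1-k) = 11^2 mod 101 = 20
  Delta = -4 * 20 mod 101 = 21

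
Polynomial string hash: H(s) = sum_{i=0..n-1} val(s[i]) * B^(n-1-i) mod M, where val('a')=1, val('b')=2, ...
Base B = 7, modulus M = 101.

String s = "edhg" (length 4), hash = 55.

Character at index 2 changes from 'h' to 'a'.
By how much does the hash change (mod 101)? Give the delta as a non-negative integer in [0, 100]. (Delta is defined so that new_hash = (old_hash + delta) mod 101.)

Delta formula: (val(new) - val(old)) * B^(n-1-k) mod M
  val('a') - val('h') = 1 - 8 = -7
  B^(n-1-k) = 7^1 mod 101 = 7
  Delta = -7 * 7 mod 101 = 52

Answer: 52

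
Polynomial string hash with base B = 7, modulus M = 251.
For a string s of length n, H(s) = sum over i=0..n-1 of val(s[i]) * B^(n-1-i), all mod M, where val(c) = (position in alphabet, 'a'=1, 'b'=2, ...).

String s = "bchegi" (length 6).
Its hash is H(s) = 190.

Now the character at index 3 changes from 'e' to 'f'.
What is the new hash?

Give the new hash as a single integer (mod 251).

Answer: 239

Derivation:
val('e') = 5, val('f') = 6
Position k = 3, exponent = n-1-k = 2
B^2 mod M = 7^2 mod 251 = 49
Delta = (6 - 5) * 49 mod 251 = 49
New hash = (190 + 49) mod 251 = 239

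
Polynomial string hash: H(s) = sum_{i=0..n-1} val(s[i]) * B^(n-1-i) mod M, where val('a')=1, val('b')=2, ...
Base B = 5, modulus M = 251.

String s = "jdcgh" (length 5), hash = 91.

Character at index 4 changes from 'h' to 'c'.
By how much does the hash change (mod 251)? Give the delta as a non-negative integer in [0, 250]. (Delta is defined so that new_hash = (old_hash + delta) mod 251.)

Answer: 246

Derivation:
Delta formula: (val(new) - val(old)) * B^(n-1-k) mod M
  val('c') - val('h') = 3 - 8 = -5
  B^(n-1-k) = 5^0 mod 251 = 1
  Delta = -5 * 1 mod 251 = 246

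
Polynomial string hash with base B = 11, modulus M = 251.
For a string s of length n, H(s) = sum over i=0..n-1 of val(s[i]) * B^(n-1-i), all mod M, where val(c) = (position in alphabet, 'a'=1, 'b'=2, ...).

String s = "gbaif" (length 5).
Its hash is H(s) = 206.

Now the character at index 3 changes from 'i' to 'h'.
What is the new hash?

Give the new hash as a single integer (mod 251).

Answer: 195

Derivation:
val('i') = 9, val('h') = 8
Position k = 3, exponent = n-1-k = 1
B^1 mod M = 11^1 mod 251 = 11
Delta = (8 - 9) * 11 mod 251 = 240
New hash = (206 + 240) mod 251 = 195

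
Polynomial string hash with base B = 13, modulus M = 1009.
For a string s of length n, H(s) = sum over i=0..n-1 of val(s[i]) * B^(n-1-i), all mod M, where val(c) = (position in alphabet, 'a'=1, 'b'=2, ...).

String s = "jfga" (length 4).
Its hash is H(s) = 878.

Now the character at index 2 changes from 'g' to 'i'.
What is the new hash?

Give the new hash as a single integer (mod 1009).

Answer: 904

Derivation:
val('g') = 7, val('i') = 9
Position k = 2, exponent = n-1-k = 1
B^1 mod M = 13^1 mod 1009 = 13
Delta = (9 - 7) * 13 mod 1009 = 26
New hash = (878 + 26) mod 1009 = 904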